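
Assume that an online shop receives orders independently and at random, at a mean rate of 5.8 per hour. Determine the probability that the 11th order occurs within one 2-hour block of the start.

0.6095

Over the interval, μ = 5.8 × 2 = 11.6 (a 2-hour block = 2 hours).
The 11th arrival falls in the interval iff at least 11 events occur there: P(S_11 ≤ t) = P(N ≥ 11) = 1 − P(N ≤ 10) ≈ 0.6095.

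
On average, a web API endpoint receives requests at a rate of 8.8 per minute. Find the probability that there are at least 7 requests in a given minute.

With mean μ = 8.8 per minute,
P(N ≥ 7) = 1 − P(N ≤ 6) = 1 − Σ_{j=0}^{6} e^(−μ) μ^j/j! ≈ 0.7744.

0.7744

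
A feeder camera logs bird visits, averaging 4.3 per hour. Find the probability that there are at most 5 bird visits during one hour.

With mean μ = 4.3 per hour,
P(N ≤ 5) = Σ_{j=0}^{5} e^(−μ) μ^j/j! ≈ 0.7367.

0.7367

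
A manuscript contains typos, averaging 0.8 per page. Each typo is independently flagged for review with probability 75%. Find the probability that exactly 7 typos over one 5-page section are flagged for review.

0.0216

Thinning: the typos that are flagged for review themselves form a Poisson process with rate 0.75 × 0.8 = 0.6 per page.
Over the interval, μ = 0.6 × 5 = 3 (a 5-page section = 5 pages).
P(N = 7) = e^(−3) · 3^7/7! ≈ 0.0216.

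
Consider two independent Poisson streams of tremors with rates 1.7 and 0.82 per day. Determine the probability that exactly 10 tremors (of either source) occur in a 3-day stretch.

Independent Poisson processes superpose: combined rate λ = 1.7 + 0.82 = 2.52 per day.
Over the interval, μ = 2.52 × 3 = 7.56 (a 3-day stretch = 3 days).
P(N = 10) = e^(−7.56) · 7.56^10/10! ≈ 0.0875.

0.0875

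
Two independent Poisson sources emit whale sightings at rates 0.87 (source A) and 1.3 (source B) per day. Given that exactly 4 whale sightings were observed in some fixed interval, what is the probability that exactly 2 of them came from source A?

0.3461

Given the total, each event is independently from source A with probability p = λ_A/(λ_A+λ_B) = 0.87/2.17 ≈ 0.4009.
So K ~ Binomial(4, 0.87/2.17): P(K = 2) = C(4,2) · (0.87/2.17)^2 · (1.3/2.17)^2 ≈ 0.3461.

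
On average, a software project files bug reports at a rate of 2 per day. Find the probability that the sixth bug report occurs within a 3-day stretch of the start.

0.5543

Over the interval, μ = 2 × 3 = 6 (a 3-day stretch = 3 days).
The sixth arrival falls in the interval iff at least 6 events occur there: P(S_6 ≤ t) = P(N ≥ 6) = 1 − P(N ≤ 5) ≈ 0.5543.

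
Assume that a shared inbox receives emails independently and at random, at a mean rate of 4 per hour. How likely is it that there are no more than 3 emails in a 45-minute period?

0.6472

Over the interval, μ = 4 × 0.75 = 3 (a 45-minute period = 0.75 hours).
P(N ≤ 3) = Σ_{j=0}^{3} e^(−μ) μ^j/j! ≈ 0.6472.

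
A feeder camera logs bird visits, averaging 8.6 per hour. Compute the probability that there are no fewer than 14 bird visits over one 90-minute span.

Over the interval, μ = 8.6 × 1.5 = 12.9 (a 90-minute span = 1.5 hours).
P(N ≥ 14) = 1 − P(N ≤ 13) = 1 − Σ_{j=0}^{13} e^(−μ) μ^j/j! ≈ 0.4160.

0.4160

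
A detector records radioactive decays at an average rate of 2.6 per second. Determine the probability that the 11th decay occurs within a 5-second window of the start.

Over the interval, μ = 2.6 × 5 = 13 (a 5-second window = 5 seconds).
The 11th arrival falls in the interval iff at least 11 events occur there: P(S_11 ≤ t) = P(N ≥ 11) = 1 − P(N ≤ 10) ≈ 0.7483.

0.7483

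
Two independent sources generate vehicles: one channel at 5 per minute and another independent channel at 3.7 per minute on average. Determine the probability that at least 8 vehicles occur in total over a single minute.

0.6398

Independent Poisson processes superpose: combined rate λ = 5 + 3.7 = 8.7 per minute.
So μ = 8.7.
P(N ≥ 8) = 1 − P(N ≤ 7) ≈ 0.6398.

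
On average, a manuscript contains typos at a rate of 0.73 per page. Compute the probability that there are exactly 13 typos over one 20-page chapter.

Over the interval, μ = 0.73 × 20 = 14.6 (a 20-page chapter = 20 pages).
P(N = 13) = e^(−μ) μ^13/13! = e^(−14.6) · 14.6^13/6227020800 ≈ 0.1004.

0.1004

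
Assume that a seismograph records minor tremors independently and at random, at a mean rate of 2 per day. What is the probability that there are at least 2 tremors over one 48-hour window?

Over the interval, μ = 2 × 2 = 4 (a 48-hour window = 2 days).
P(N ≥ 2) = 1 − P(N ≤ 1) = 1 − Σ_{j=0}^{1} e^(−μ) μ^j/j! ≈ 0.9084.

0.9084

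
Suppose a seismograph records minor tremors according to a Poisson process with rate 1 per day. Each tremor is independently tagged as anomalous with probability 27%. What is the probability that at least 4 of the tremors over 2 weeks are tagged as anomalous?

Thinning: the tremors that are tagged as anomalous themselves form a Poisson process with rate 0.27 × 1 = 0.27 per day.
Over the interval, μ = 0.27 × 14 = 3.78 (2 weeks = 14 days).
P(N ≥ 4) = 1 − P(N ≤ 3) ≈ 0.5224.

0.5224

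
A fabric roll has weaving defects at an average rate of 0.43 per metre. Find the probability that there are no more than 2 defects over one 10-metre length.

0.1974

Over the interval, μ = 0.43 × 10 = 4.3 (a 10-metre length = 10 metres).
P(N ≤ 2) = Σ_{j=0}^{2} e^(−μ) μ^j/j! ≈ 0.1974.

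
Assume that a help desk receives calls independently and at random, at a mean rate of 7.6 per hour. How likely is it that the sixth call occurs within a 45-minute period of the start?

Over the interval, μ = 7.6 × 0.75 = 5.7 (a 45-minute period = 0.75 hours).
The sixth arrival falls in the interval iff at least 6 events occur there: P(S_6 ≤ t) = P(N ≥ 6) = 1 − P(N ≤ 5) ≈ 0.5050.

0.5050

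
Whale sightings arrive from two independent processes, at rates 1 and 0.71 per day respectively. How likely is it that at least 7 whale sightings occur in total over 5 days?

0.7491

Independent Poisson processes superpose: combined rate λ = 1 + 0.71 = 1.71 per day.
Over the interval, μ = 1.71 × 5 = 8.55 (5 days).
P(N ≥ 7) = 1 − P(N ≤ 6) ≈ 0.7491.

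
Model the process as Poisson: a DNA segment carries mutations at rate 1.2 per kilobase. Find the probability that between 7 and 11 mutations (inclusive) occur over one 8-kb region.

0.5838

Over the interval, μ = 1.2 × 8 = 9.6 (an 8-kb region = 8 kilobases).
P(7 ≤ N ≤ 11) = Σ_{j=7}^{11} e^(−9.6) · 9.6^j/j! ≈ 0.5838.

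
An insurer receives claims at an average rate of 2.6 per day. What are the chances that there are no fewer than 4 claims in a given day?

With mean μ = 2.6 per day,
P(N ≥ 4) = 1 − P(N ≤ 3) = 1 − Σ_{j=0}^{3} e^(−μ) μ^j/j! ≈ 0.2640.

0.2640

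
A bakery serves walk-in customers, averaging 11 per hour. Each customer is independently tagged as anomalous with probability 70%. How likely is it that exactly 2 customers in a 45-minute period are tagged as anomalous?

0.0518

Thinning: the customers that are tagged as anomalous themselves form a Poisson process with rate 0.7 × 11 = 7.7 per hour.
Over the interval, μ = 7.7 × 0.75 = 5.775 (a 45-minute period = 0.75 hours).
P(N = 2) = e^(−5.775) · 5.775^2/2! ≈ 0.0518.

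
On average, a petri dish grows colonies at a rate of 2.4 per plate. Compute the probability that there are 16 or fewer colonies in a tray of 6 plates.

0.7204

Over the interval, μ = 2.4 × 6 = 14.4 (a tray of 6 plates = 6 plates).
P(N ≤ 16) = Σ_{j=0}^{16} e^(−μ) μ^j/j! ≈ 0.7204.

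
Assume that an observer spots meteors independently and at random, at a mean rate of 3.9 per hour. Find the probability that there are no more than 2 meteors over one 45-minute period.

0.4402

Over the interval, μ = 3.9 × 0.75 = 2.925 (a 45-minute period = 0.75 hours).
P(N ≤ 2) = Σ_{j=0}^{2} e^(−μ) μ^j/j! ≈ 0.4402.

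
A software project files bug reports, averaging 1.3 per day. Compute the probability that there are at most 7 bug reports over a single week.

Over the interval, μ = 1.3 × 7 = 9.1 (a week = 7 days).
P(N ≤ 7) = Σ_{j=0}^{7} e^(−μ) μ^j/j! ≈ 0.3123.

0.3123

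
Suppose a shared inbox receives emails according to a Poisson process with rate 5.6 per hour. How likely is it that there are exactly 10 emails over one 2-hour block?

Over the interval, μ = 5.6 × 2 = 11.2 (a 2-hour block = 2 hours).
P(N = 10) = e^(−μ) μ^10/10! = e^(−11.2) · 11.2^10/3628800 ≈ 0.1170.

0.1170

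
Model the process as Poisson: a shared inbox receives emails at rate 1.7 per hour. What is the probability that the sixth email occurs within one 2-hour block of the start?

Over the interval, μ = 1.7 × 2 = 3.4 (a 2-hour block = 2 hours).
The sixth arrival falls in the interval iff at least 6 events occur there: P(S_6 ≤ t) = P(N ≥ 6) = 1 − P(N ≤ 5) ≈ 0.1295.

0.1295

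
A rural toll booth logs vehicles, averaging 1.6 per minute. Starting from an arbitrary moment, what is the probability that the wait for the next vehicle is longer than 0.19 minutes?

The wait for the next event is exponential with rate λ = 1.6 per minute.
P(T > 0.19) = e^(−λt) = e^(−1.6 × 0.19) = e^(−0.304) ≈ 0.7379.

0.7379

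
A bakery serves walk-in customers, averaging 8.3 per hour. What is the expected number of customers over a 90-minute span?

12.45

E[N] = λt = 8.3 × 1.5 = 12.45 (a 90-minute span = 1.5 hours).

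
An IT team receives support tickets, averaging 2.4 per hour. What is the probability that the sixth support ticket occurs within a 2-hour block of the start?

Over the interval, μ = 2.4 × 2 = 4.8 (a 2-hour block = 2 hours).
The sixth arrival falls in the interval iff at least 6 events occur there: P(S_6 ≤ t) = P(N ≥ 6) = 1 − P(N ≤ 5) ≈ 0.3490.

0.3490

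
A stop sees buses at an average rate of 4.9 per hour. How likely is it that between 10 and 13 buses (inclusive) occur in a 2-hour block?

Over the interval, μ = 4.9 × 2 = 9.8 (a 2-hour block = 2 hours).
P(10 ≤ N ≤ 13) = Σ_{j=10}^{13} e^(−9.8) · 9.8^j/j! ≈ 0.3954.

0.3954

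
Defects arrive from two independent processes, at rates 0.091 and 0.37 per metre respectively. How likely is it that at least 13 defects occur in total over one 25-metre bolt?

Independent Poisson processes superpose: combined rate λ = 0.091 + 0.37 = 0.461 per metre.
Over the interval, μ = 0.461 × 25 = 11.525 (a 25-metre bolt = 25 metres).
P(N ≥ 13) = 1 − P(N ≤ 12) ≈ 0.3699.

0.3699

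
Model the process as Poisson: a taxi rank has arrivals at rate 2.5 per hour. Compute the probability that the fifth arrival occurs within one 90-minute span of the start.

Over the interval, μ = 2.5 × 1.5 = 3.75 (a 90-minute span = 1.5 hours).
The fifth arrival falls in the interval iff at least 5 events occur there: P(S_5 ≤ t) = P(N ≥ 5) = 1 − P(N ≤ 4) ≈ 0.3225.

0.3225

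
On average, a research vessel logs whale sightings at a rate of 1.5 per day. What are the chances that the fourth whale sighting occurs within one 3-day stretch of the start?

Over the interval, μ = 1.5 × 3 = 4.5 (a 3-day stretch = 3 days).
The fourth arrival falls in the interval iff at least 4 events occur there: P(S_4 ≤ t) = P(N ≥ 4) = 1 − P(N ≤ 3) ≈ 0.6577.

0.6577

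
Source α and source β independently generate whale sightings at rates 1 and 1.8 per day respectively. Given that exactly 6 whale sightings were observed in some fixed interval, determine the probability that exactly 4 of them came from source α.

Given the total, each event is independently from source α with probability p = λ_α/(λ_α+λ_β) = 1/2.8 ≈ 0.3571.
So K ~ Binomial(6, 1/2.8): P(K = 4) = C(6,4) · (1/2.8)^4 · (1.8/2.8)^2 ≈ 0.1009.

0.1009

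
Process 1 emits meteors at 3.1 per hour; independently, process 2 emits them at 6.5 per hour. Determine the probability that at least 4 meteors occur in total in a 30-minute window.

0.7058

Independent Poisson processes superpose: combined rate λ = 3.1 + 6.5 = 9.6 per hour.
Over the interval, μ = 9.6 × 0.5 = 4.8 (a 30-minute window = 0.5 hours).
P(N ≥ 4) = 1 − P(N ≤ 3) ≈ 0.7058.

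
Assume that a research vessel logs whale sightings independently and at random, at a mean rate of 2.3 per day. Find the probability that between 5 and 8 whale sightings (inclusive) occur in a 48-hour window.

0.4417

Over the interval, μ = 2.3 × 2 = 4.6 (a 48-hour window = 2 days).
P(5 ≤ N ≤ 8) = Σ_{j=5}^{8} e^(−4.6) · 4.6^j/j! ≈ 0.4417.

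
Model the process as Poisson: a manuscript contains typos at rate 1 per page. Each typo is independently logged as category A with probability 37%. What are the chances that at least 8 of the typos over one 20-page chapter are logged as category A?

0.4607

Thinning: the typos that are logged as category A themselves form a Poisson process with rate 0.37 × 1 = 0.37 per page.
Over the interval, μ = 0.37 × 20 = 7.4 (a 20-page chapter = 20 pages).
P(N ≥ 8) = 1 − P(N ≤ 7) ≈ 0.4607.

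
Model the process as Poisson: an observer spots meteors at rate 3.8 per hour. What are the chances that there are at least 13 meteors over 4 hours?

Over the interval, μ = 3.8 × 4 = 15.2 (4 hours).
P(N ≥ 13) = 1 − P(N ≤ 12) = 1 − Σ_{j=0}^{12} e^(−μ) μ^j/j! ≈ 0.7486.

0.7486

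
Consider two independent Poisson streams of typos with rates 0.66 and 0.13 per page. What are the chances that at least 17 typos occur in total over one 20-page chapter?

Independent Poisson processes superpose: combined rate λ = 0.66 + 0.13 = 0.79 per page.
Over the interval, μ = 0.79 × 20 = 15.8 (a 20-page chapter = 20 pages).
P(N ≥ 17) = 1 − P(N ≤ 16) ≈ 0.4142.

0.4142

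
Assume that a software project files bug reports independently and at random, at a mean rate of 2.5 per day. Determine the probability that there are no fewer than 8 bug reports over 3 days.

0.4754

Over the interval, μ = 2.5 × 3 = 7.5 (3 days).
P(N ≥ 8) = 1 − P(N ≤ 7) = 1 − Σ_{j=0}^{7} e^(−μ) μ^j/j! ≈ 0.4754.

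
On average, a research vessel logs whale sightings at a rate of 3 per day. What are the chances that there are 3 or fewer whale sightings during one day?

0.6472

With mean μ = 3 per day,
P(N ≤ 3) = Σ_{j=0}^{3} e^(−μ) μ^j/j! ≈ 0.6472.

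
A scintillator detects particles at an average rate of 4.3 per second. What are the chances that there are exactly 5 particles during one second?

With mean μ = 4.3 per second,
P(N = 5) = e^(−μ) μ^5/5! = e^(−4.3) · 4.3^5/120 ≈ 0.1662.

0.1662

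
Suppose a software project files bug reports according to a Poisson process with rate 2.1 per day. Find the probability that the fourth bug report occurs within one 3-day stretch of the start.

Over the interval, μ = 2.1 × 3 = 6.3 (a 3-day stretch = 3 days).
The fourth arrival falls in the interval iff at least 4 events occur there: P(S_4 ≤ t) = P(N ≥ 4) = 1 − P(N ≤ 3) ≈ 0.8736.

0.8736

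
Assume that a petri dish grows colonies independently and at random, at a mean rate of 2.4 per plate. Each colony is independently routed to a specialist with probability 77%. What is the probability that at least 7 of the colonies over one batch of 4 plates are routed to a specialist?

0.6069

Thinning: the colonies that are routed to a specialist themselves form a Poisson process with rate 0.77 × 2.4 = 1.848 per plate.
Over the interval, μ = 1.848 × 4 = 7.392 (a batch of 4 plates = 4 plates).
P(N ≥ 7) = 1 − P(N ≤ 6) ≈ 0.6069.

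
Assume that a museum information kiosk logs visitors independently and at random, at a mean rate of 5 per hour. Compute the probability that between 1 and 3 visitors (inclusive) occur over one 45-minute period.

Over the interval, μ = 5 × 0.75 = 3.75 (a 45-minute period = 0.75 hours).
P(1 ≤ N ≤ 3) = Σ_{j=1}^{3} e^(−3.75) · 3.75^j/j! ≈ 0.4602.

0.4602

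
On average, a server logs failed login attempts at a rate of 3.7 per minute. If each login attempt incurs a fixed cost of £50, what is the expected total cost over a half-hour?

E[N] = 3.7 × 30 = 111 (a half-hour = 30 minutes); E[cost] = 111 × £50 = £5550.

£5550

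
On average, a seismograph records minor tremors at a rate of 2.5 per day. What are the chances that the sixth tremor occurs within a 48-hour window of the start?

0.3840

Over the interval, μ = 2.5 × 2 = 5 (a 48-hour window = 2 days).
The sixth arrival falls in the interval iff at least 6 events occur there: P(S_6 ≤ t) = P(N ≥ 6) = 1 − P(N ≤ 5) ≈ 0.3840.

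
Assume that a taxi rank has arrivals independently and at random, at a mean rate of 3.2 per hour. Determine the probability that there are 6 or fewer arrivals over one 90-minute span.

0.7908

Over the interval, μ = 3.2 × 1.5 = 4.8 (a 90-minute span = 1.5 hours).
P(N ≤ 6) = Σ_{j=0}^{6} e^(−μ) μ^j/j! ≈ 0.7908.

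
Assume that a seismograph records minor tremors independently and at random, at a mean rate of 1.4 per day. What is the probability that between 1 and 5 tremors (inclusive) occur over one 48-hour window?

Over the interval, μ = 1.4 × 2 = 2.8 (a 48-hour window = 2 days).
P(1 ≤ N ≤ 5) = Σ_{j=1}^{5} e^(−2.8) · 2.8^j/j! ≈ 0.8741.

0.8741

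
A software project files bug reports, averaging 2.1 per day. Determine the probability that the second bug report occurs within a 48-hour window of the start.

Over the interval, μ = 2.1 × 2 = 4.2 (a 48-hour window = 2 days).
The second arrival falls in the interval iff at least 2 events occur there: P(S_2 ≤ t) = P(N ≥ 2) = 1 − P(N ≤ 1) ≈ 0.9220.

0.9220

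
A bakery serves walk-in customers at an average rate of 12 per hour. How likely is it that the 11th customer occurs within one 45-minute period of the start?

Over the interval, μ = 12 × 0.75 = 9 (a 45-minute period = 0.75 hours).
The 11th arrival falls in the interval iff at least 11 events occur there: P(S_11 ≤ t) = P(N ≥ 11) = 1 − P(N ≤ 10) ≈ 0.2940.

0.2940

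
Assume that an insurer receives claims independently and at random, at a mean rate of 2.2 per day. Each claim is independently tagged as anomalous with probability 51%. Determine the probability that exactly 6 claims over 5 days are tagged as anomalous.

0.1585

Thinning: the claims that are tagged as anomalous themselves form a Poisson process with rate 0.51 × 2.2 = 1.122 per day.
Over the interval, μ = 1.122 × 5 = 5.61 (5 days).
P(N = 6) = e^(−5.61) · 5.61^6/6! ≈ 0.1585.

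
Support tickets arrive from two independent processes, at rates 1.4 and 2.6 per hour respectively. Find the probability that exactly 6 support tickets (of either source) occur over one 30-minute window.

Independent Poisson processes superpose: combined rate λ = 1.4 + 2.6 = 4 per hour.
Over the interval, μ = 4 × 0.5 = 2 (a 30-minute window = 0.5 hours).
P(N = 6) = e^(−2) · 2^6/6! ≈ 0.0120.

0.0120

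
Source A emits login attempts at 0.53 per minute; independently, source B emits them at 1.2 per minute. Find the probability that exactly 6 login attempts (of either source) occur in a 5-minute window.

Independent Poisson processes superpose: combined rate λ = 0.53 + 1.2 = 1.73 per minute.
Over the interval, μ = 1.73 × 5 = 8.65 (a 5-minute window = 5 minutes).
P(N = 6) = e^(−8.65) · 8.65^6/6! ≈ 0.1019.

0.1019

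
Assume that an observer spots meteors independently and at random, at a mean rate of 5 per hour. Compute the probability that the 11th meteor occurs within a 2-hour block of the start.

Over the interval, μ = 5 × 2 = 10 (a 2-hour block = 2 hours).
The 11th arrival falls in the interval iff at least 11 events occur there: P(S_11 ≤ t) = P(N ≥ 11) = 1 − P(N ≤ 10) ≈ 0.4170.

0.4170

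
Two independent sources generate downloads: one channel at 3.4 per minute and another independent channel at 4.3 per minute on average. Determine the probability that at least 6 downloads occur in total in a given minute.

0.7797

Independent Poisson processes superpose: combined rate λ = 3.4 + 4.3 = 7.7 per minute.
So μ = 7.7.
P(N ≥ 6) = 1 − P(N ≤ 5) ≈ 0.7797.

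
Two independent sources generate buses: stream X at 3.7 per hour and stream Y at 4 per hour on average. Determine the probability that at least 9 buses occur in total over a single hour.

Independent Poisson processes superpose: combined rate λ = 3.7 + 4 = 7.7 per hour.
So μ = 7.7.
P(N ≥ 9) = 1 − P(N ≤ 8) ≈ 0.3657.

0.3657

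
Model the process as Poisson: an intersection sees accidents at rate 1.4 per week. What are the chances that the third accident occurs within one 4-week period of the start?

0.9176

Over the interval, μ = 1.4 × 4 = 5.6 (a 4-week period = 4 weeks).
The third arrival falls in the interval iff at least 3 events occur there: P(S_3 ≤ t) = P(N ≥ 3) = 1 − P(N ≤ 2) ≈ 0.9176.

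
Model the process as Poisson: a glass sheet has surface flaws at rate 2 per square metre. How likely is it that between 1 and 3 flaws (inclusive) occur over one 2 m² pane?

Over the interval, μ = 2 × 2 = 4 (a 2 m² pane = 2 square metres).
P(1 ≤ N ≤ 3) = Σ_{j=1}^{3} e^(−4) · 4^j/j! ≈ 0.4152.

0.4152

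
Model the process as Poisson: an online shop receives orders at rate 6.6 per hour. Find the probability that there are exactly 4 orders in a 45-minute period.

0.1772

Over the interval, μ = 6.6 × 0.75 = 4.95 (a 45-minute period = 0.75 hours).
P(N = 4) = e^(−μ) μ^4/4! = e^(−4.95) · 4.95^4/24 ≈ 0.1772.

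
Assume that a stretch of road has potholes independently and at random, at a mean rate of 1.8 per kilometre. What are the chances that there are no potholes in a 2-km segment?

Over the interval, μ = 1.8 × 2 = 3.6 (a 2-km segment = 2 kilometres).
P(N = 0) = e^(−μ) μ^0/0! = e^(−3.6) · 3.6^0/1 ≈ 0.0273.

0.0273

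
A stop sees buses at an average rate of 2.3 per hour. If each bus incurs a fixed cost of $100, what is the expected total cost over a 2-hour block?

$460

E[N] = 2.3 × 2 = 4.6 (a 2-hour block = 2 hours); E[cost] = 4.6 × $100 = $460.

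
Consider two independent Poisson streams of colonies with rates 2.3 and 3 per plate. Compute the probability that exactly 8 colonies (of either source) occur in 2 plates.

Independent Poisson processes superpose: combined rate λ = 2.3 + 3 = 5.3 per plate.
Over the interval, μ = 5.3 × 2 = 10.6 (2 plates).
P(N = 8) = e^(−10.6) · 10.6^8/8! ≈ 0.0985.

0.0985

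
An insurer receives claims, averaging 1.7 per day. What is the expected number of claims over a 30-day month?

51

E[N] = λt = 1.7 × 30 = 51 (a 30-day month = 30 days).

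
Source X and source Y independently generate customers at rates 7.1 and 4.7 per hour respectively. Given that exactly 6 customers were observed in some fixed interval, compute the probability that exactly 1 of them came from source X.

Given the total, each event is independently from source X with probability p = λ_X/(λ_X+λ_Y) = 7.1/11.8 ≈ 0.6017.
So K ~ Binomial(6, 7.1/11.8): P(K = 1) = C(6,1) · (7.1/11.8)^1 · (4.7/11.8)^5 ≈ 0.0362.

0.0362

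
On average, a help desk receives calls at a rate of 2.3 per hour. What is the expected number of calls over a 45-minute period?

E[N] = λt = 2.3 × 0.75 = 1.725 (a 45-minute period = 0.75 hours).

1.725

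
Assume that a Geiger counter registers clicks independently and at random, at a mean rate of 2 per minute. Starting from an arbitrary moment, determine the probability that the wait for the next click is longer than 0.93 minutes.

The wait for the next event is exponential with rate λ = 2 per minute.
P(T > 0.93) = e^(−λt) = e^(−2 × 0.93) = e^(−1.86) ≈ 0.1557.

0.1557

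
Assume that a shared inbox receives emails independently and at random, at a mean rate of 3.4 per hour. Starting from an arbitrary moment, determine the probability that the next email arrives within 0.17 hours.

0.4390

Inter-arrival times are exponential with rate λ = 3.4 per hour.
P(T ≤ 0.17) = 1 − e^(−λt) = 1 − e^(−3.4 × 0.17) = 1 − e^(−0.578) ≈ 0.4390.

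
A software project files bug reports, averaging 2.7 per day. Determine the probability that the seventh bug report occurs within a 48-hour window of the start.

Over the interval, μ = 2.7 × 2 = 5.4 (a 48-hour window = 2 days).
The seventh arrival falls in the interval iff at least 7 events occur there: P(S_7 ≤ t) = P(N ≥ 7) = 1 − P(N ≤ 6) ≈ 0.2983.

0.2983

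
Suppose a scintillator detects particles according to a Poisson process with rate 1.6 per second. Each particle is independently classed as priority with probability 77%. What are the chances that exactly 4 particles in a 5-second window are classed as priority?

Thinning: the particles that are classed as priority themselves form a Poisson process with rate 0.77 × 1.6 = 1.232 per second.
Over the interval, μ = 1.232 × 5 = 6.16 (a 5-second window = 5 seconds).
P(N = 4) = e^(−6.16) · 6.16^4/4! ≈ 0.1267.

0.1267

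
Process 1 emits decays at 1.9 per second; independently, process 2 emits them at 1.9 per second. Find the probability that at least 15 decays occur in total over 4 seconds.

Independent Poisson processes superpose: combined rate λ = 1.9 + 1.9 = 3.8 per second.
Over the interval, μ = 3.8 × 4 = 15.2 (4 seconds).
P(N ≥ 15) = 1 − P(N ≤ 14) ≈ 0.5547.

0.5547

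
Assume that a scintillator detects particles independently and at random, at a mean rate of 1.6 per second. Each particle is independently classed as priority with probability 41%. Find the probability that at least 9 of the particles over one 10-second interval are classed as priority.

0.2156

Thinning: the particles that are classed as priority themselves form a Poisson process with rate 0.41 × 1.6 = 0.656 per second.
Over the interval, μ = 0.656 × 10 = 6.56 (a 10-second interval = 10 seconds).
P(N ≥ 9) = 1 − P(N ≤ 8) ≈ 0.2156.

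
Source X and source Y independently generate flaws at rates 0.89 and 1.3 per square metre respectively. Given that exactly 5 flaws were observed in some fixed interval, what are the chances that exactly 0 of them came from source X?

0.0737

Given the total, each event is independently from source X with probability p = λ_X/(λ_X+λ_Y) = 0.89/2.19 ≈ 0.4064.
So K ~ Binomial(5, 0.89/2.19): P(K = 0) = C(5,0) · (0.89/2.19)^0 · (1.3/2.19)^5 ≈ 0.0737.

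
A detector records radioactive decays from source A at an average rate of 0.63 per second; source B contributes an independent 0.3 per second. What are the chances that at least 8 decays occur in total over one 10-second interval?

0.7100

Independent Poisson processes superpose: combined rate λ = 0.63 + 0.3 = 0.93 per second.
Over the interval, μ = 0.93 × 10 = 9.3 (a 10-second interval = 10 seconds).
P(N ≥ 8) = 1 − P(N ≤ 7) ≈ 0.7100.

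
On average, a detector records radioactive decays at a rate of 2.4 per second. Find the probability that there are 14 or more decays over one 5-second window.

0.3185

Over the interval, μ = 2.4 × 5 = 12 (a 5-second window = 5 seconds).
P(N ≥ 14) = 1 − P(N ≤ 13) = 1 − Σ_{j=0}^{13} e^(−μ) μ^j/j! ≈ 0.3185.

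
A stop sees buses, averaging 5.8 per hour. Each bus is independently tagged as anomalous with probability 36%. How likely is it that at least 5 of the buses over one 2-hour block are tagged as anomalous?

Thinning: the buses that are tagged as anomalous themselves form a Poisson process with rate 0.36 × 5.8 = 2.088 per hour.
Over the interval, μ = 2.088 × 2 = 4.176 (a 2-hour block = 2 hours).
P(N ≥ 5) = 1 − P(N ≤ 4) ≈ 0.4055.

0.4055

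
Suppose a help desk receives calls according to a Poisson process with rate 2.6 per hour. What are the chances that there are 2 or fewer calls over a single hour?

With mean μ = 2.6 per hour,
P(N ≤ 2) = Σ_{j=0}^{2} e^(−μ) μ^j/j! ≈ 0.5184.

0.5184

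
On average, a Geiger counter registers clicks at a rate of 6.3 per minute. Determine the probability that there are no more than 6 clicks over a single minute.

0.5582

With mean μ = 6.3 per minute,
P(N ≤ 6) = Σ_{j=0}^{6} e^(−μ) μ^j/j! ≈ 0.5582.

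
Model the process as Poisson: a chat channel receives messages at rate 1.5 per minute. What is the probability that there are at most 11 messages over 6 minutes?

0.8030

Over the interval, μ = 1.5 × 6 = 9 (6 minutes).
P(N ≤ 11) = Σ_{j=0}^{11} e^(−μ) μ^j/j! ≈ 0.8030.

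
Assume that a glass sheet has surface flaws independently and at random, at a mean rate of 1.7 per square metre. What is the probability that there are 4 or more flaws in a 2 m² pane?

Over the interval, μ = 1.7 × 2 = 3.4 (a 2 m² pane = 2 square metres).
P(N ≥ 4) = 1 − P(N ≤ 3) = 1 − Σ_{j=0}^{3} e^(−μ) μ^j/j! ≈ 0.4416.

0.4416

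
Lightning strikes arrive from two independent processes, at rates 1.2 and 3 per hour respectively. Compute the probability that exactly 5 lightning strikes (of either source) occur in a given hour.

Independent Poisson processes superpose: combined rate λ = 1.2 + 3 = 4.2 per hour.
So μ = 4.2.
P(N = 5) = e^(−4.2) · 4.2^5/5! ≈ 0.1633.

0.1633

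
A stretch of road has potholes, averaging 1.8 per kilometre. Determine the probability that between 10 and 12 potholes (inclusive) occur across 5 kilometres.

Over the interval, μ = 1.8 × 5 = 9 (5 kilometres).
P(10 ≤ N ≤ 12) = Σ_{j=10}^{12} e^(−9) · 9^j/j! ≈ 0.2884.

0.2884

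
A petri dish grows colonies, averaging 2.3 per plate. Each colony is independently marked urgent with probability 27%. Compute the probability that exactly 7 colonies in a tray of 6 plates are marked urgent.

0.0477

Thinning: the colonies that are marked urgent themselves form a Poisson process with rate 0.27 × 2.3 = 0.621 per plate.
Over the interval, μ = 0.621 × 6 = 3.726 (a tray of 6 plates = 6 plates).
P(N = 7) = e^(−3.726) · 3.726^7/7! ≈ 0.0477.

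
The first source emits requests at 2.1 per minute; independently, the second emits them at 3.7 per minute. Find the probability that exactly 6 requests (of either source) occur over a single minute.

Independent Poisson processes superpose: combined rate λ = 2.1 + 3.7 = 5.8 per minute.
So μ = 5.8.
P(N = 6) = e^(−5.8) · 5.8^6/6! ≈ 0.1601.

0.1601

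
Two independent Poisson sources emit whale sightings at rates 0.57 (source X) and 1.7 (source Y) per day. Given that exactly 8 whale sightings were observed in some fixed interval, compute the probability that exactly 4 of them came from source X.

0.0875

Given the total, each event is independently from source X with probability p = λ_X/(λ_X+λ_Y) = 0.57/2.27 ≈ 0.2511.
So K ~ Binomial(8, 0.57/2.27): P(K = 4) = C(8,4) · (0.57/2.27)^4 · (1.7/2.27)^4 ≈ 0.0875.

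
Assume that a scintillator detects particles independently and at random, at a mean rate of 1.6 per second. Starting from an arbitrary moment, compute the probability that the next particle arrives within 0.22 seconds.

0.2967

Inter-arrival times are exponential with rate λ = 1.6 per second.
P(T ≤ 0.22) = 1 − e^(−λt) = 1 − e^(−1.6 × 0.22) = 1 − e^(−0.352) ≈ 0.2967.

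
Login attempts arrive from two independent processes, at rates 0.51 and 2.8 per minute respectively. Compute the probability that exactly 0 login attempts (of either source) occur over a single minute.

Independent Poisson processes superpose: combined rate λ = 0.51 + 2.8 = 3.31 per minute.
So μ = 3.31.
P(N = 0) = e^(−3.31) · 3.31^0/0! ≈ 0.0365.

0.0365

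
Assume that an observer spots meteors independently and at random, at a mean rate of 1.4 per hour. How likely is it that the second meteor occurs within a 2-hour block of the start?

0.7689

Over the interval, μ = 1.4 × 2 = 2.8 (a 2-hour block = 2 hours).
The second arrival falls in the interval iff at least 2 events occur there: P(S_2 ≤ t) = P(N ≥ 2) = 1 − P(N ≤ 1) ≈ 0.7689.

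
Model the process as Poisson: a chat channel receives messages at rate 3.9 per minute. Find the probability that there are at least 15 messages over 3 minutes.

0.2015

Over the interval, μ = 3.9 × 3 = 11.7 (3 minutes).
P(N ≥ 15) = 1 − P(N ≤ 14) = 1 − Σ_{j=0}^{14} e^(−μ) μ^j/j! ≈ 0.2015.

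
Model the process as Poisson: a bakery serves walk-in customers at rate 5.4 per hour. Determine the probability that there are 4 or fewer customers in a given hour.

With mean μ = 5.4 per hour,
P(N ≤ 4) = Σ_{j=0}^{4} e^(−μ) μ^j/j! ≈ 0.3733.

0.3733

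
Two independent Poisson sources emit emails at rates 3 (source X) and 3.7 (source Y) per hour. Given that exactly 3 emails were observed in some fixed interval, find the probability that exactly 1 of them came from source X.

Given the total, each event is independently from source X with probability p = λ_X/(λ_X+λ_Y) = 3/6.7 ≈ 0.4478.
So K ~ Binomial(3, 3/6.7): P(K = 1) = C(3,1) · (3/6.7)^1 · (3.7/6.7)^2 ≈ 0.4097.

0.4097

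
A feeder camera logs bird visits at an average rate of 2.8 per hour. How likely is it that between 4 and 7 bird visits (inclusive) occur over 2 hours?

Over the interval, μ = 2.8 × 2 = 5.6 (2 hours).
P(4 ≤ N ≤ 7) = Σ_{j=4}^{7} e^(−5.6) · 5.6^j/j! ≈ 0.6064.

0.6064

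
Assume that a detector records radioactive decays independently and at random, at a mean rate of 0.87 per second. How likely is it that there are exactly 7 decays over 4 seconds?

Over the interval, μ = 0.87 × 4 = 3.48 (4 seconds).
P(N = 7) = e^(−μ) μ^7/7! = e^(−3.48) · 3.48^7/5040 ≈ 0.0378.

0.0378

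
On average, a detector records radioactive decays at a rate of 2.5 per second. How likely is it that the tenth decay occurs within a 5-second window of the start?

Over the interval, μ = 2.5 × 5 = 12.5 (a 5-second window = 5 seconds).
The tenth arrival falls in the interval iff at least 10 events occur there: P(S_10 ≤ t) = P(N ≥ 10) = 1 − P(N ≤ 9) ≈ 0.7986.

0.7986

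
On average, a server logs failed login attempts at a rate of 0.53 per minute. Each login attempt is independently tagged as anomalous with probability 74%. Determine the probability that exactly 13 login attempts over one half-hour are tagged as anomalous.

Thinning: the login attempts that are tagged as anomalous themselves form a Poisson process with rate 0.74 × 0.53 = 0.3922 per minute.
Over the interval, μ = 0.3922 × 30 = 11.766 (a half-hour = 30 minutes).
P(N = 13) = e^(−11.766) · 11.766^13/13! ≈ 0.1033.

0.1033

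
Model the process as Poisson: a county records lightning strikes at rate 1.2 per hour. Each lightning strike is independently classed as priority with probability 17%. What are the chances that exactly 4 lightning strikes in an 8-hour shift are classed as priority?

Thinning: the lightning strikes that are classed as priority themselves form a Poisson process with rate 0.17 × 1.2 = 0.204 per hour.
Over the interval, μ = 0.204 × 8 = 1.632 (an 8-hour shift = 8 hours).
P(N = 4) = e^(−1.632) · 1.632^4/4! ≈ 0.0578.

0.0578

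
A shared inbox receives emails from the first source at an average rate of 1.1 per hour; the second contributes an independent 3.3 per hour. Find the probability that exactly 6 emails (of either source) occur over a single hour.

Independent Poisson processes superpose: combined rate λ = 1.1 + 3.3 = 4.4 per hour.
So μ = 4.4.
P(N = 6) = e^(−4.4) · 4.4^6/6! ≈ 0.1237.

0.1237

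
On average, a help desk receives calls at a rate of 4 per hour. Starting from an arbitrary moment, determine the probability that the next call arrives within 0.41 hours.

0.8060

Inter-arrival times are exponential with rate λ = 4 per hour.
P(T ≤ 0.41) = 1 − e^(−λt) = 1 − e^(−4 × 0.41) = 1 − e^(−1.64) ≈ 0.8060.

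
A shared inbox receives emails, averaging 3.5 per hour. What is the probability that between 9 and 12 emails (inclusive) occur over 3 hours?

0.4626

Over the interval, μ = 3.5 × 3 = 10.5 (3 hours).
P(9 ≤ N ≤ 12) = Σ_{j=9}^{12} e^(−10.5) · 10.5^j/j! ≈ 0.4626.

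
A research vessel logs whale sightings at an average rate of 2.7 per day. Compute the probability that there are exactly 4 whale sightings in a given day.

0.1488

With mean μ = 2.7 per day,
P(N = 4) = e^(−μ) μ^4/4! = e^(−2.7) · 2.7^4/24 ≈ 0.1488.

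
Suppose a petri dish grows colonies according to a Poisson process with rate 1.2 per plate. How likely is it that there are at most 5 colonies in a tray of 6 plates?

Over the interval, μ = 1.2 × 6 = 7.2 (a tray of 6 plates = 6 plates).
P(N ≤ 5) = Σ_{j=0}^{5} e^(−μ) μ^j/j! ≈ 0.2759.

0.2759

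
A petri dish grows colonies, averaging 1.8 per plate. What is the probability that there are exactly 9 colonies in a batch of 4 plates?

0.1070

Over the interval, μ = 1.8 × 4 = 7.2 (a batch of 4 plates = 4 plates).
P(N = 9) = e^(−μ) μ^9/9! = e^(−7.2) · 7.2^9/362880 ≈ 0.1070.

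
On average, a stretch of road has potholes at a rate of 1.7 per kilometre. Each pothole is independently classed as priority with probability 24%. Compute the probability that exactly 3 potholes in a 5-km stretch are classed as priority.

Thinning: the potholes that are classed as priority themselves form a Poisson process with rate 0.24 × 1.7 = 0.408 per kilometre.
Over the interval, μ = 0.408 × 5 = 2.04 (a 5-km stretch = 5 kilometres).
P(N = 3) = e^(−2.04) · 2.04^3/3! ≈ 0.1840.

0.1840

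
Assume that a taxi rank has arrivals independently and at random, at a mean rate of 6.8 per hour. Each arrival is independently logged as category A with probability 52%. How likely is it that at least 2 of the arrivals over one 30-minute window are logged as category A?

Thinning: the arrivals that are logged as category A themselves form a Poisson process with rate 0.52 × 6.8 = 3.536 per hour.
Over the interval, μ = 3.536 × 0.5 = 1.768 (a 30-minute window = 0.5 hours).
P(N ≥ 2) = 1 − P(N ≤ 1) ≈ 0.5276.

0.5276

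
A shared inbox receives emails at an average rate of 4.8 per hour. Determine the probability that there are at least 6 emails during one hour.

With mean μ = 4.8 per hour,
P(N ≥ 6) = 1 − P(N ≤ 5) = 1 − Σ_{j=0}^{5} e^(−μ) μ^j/j! ≈ 0.3490.

0.3490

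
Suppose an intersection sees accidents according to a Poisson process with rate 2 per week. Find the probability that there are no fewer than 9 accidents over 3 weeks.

Over the interval, μ = 2 × 3 = 6 (3 weeks).
P(N ≥ 9) = 1 − P(N ≤ 8) = 1 − Σ_{j=0}^{8} e^(−μ) μ^j/j! ≈ 0.1528.

0.1528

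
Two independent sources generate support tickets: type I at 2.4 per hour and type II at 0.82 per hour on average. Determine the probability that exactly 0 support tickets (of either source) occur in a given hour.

Independent Poisson processes superpose: combined rate λ = 2.4 + 0.82 = 3.22 per hour.
So μ = 3.22.
P(N = 0) = e^(−3.22) · 3.22^0/0! ≈ 0.0400.

0.0400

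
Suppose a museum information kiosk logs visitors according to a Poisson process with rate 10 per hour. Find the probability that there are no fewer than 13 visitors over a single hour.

With mean μ = 10 per hour,
P(N ≥ 13) = 1 − P(N ≤ 12) = 1 − Σ_{j=0}^{12} e^(−μ) μ^j/j! ≈ 0.2084.

0.2084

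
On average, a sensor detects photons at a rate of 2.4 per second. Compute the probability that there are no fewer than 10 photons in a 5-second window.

Over the interval, μ = 2.4 × 5 = 12 (a 5-second window = 5 seconds).
P(N ≥ 10) = 1 − P(N ≤ 9) = 1 − Σ_{j=0}^{9} e^(−μ) μ^j/j! ≈ 0.7576.

0.7576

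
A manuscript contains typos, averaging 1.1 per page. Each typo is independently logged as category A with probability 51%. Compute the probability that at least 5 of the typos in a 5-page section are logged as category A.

Thinning: the typos that are logged as category A themselves form a Poisson process with rate 0.51 × 1.1 = 0.561 per page.
Over the interval, μ = 0.561 × 5 = 2.805 (a 5-page section = 5 pages).
P(N ≥ 5) = 1 − P(N ≤ 4) ≈ 0.1531.

0.1531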